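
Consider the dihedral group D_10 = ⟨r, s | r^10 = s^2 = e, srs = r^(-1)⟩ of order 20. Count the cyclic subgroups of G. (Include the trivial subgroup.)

Each element a generates a cyclic subgroup ⟨a⟩; distinct elements may generate the same one (a cyclic group of order d has φ(d) generators).
Cyclic subgroups by order — order 1: 1; order 2: 11; order 5: 1; order 10: 1.
Total: 14.

14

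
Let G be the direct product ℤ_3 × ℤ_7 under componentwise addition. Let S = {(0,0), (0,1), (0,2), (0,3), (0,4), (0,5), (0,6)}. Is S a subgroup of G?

|S| = 7 divides |G| = 21, consistent with Lagrange.
S contains the identity, every element's inverse is in S, and S is closed under +: it is a subgroup.
In fact S = ⟨(0,1)⟩.

Yes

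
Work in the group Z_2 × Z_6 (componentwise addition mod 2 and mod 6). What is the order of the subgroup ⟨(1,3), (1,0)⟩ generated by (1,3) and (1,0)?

4

|⟨(1,3)⟩| = 2 and |⟨(1,0)⟩| = 2, so |H| is a multiple of lcm(2, 2) = 2 and divides |G| = 12.
Closing under the operation: H = {(0,0), (0,3), (1,0), (1,3)}, so |H| = 4.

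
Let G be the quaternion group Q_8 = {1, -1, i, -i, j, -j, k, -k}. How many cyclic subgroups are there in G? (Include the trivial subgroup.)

5

A cyclic subgroup of order d is generated by each of its φ(d) elements of order d, so the cyclic subgroups of order d number (#elements of order d)/φ(d).
Cyclic subgroups by order — order 1: 1; order 2: 1; order 4: 3.
Total: 5.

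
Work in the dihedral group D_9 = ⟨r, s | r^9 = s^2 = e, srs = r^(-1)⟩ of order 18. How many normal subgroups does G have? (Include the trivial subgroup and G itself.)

4

G has 16 subgroups. Checking conjugation-invariance by order — order 1: 1/1 normal; order 2: 0/9 normal; order 3: 1/1 normal; order 6: 0/3 normal; order 9: 1/1 normal; order 18: 1/1 normal.
Total normal subgroups: 4.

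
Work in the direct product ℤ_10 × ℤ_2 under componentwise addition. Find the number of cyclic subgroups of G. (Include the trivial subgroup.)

8

Each element a generates a cyclic subgroup ⟨a⟩; distinct elements may generate the same one (a cyclic group of order d has φ(d) generators).
Cyclic subgroups by order — order 1: 1; order 2: 3; order 5: 1; order 10: 3.
Total: 8.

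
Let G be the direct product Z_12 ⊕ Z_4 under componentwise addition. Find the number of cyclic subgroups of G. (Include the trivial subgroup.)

Each element a generates a cyclic subgroup ⟨a⟩; distinct elements may generate the same one (a cyclic group of order d has φ(d) generators).
Cyclic subgroups by order — order 1: 1; order 2: 3; order 3: 1; order 4: 6; order 6: 3; order 12: 6.
Total: 20.

20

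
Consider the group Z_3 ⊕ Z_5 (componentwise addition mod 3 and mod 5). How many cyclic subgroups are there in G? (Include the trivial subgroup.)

4

Each element a generates a cyclic subgroup ⟨a⟩; distinct elements may generate the same one (a cyclic group of order d has φ(d) generators).
Cyclic subgroups by order — order 1: 1; order 3: 1; order 5: 1; order 15: 1.
Total: 4.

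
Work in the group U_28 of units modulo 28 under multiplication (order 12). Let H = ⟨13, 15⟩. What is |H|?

4

|⟨13⟩| = 2 and |⟨15⟩| = 2, so |H| is a multiple of lcm(2, 2) = 2 and divides |G| = 12.
Closing under the operation: H = {1, 13, 15, 27}, so |H| = 4.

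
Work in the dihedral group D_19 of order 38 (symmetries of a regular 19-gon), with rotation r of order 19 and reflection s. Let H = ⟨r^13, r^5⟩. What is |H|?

|⟨r^13⟩| = 19 and |⟨r^5⟩| = 19, so |H| is a multiple of lcm(19, 19) = 19 and divides |G| = 38.
Closing under the operation: H = {e, r, r^2, r^3, r^4, r^5, r^6, r^7, r^8, r^9, r^10, r^11, r^12, r^13, r^14, r^15, r^16, r^17, r^18}, so |H| = 19.

19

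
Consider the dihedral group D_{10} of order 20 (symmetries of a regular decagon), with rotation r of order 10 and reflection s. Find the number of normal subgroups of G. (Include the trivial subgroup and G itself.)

7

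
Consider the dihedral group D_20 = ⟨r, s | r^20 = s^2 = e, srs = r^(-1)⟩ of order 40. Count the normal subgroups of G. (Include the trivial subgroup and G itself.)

G has 48 subgroups. Checking conjugation-invariance by order — order 1: 1/1 normal; order 2: 1/21 normal; order 4: 1/11 normal; order 5: 1/1 normal; order 8: 0/5 normal; order 10: 1/5 normal; order 20: 3/3 normal; order 40: 1/1 normal.
Total normal subgroups: 9.

9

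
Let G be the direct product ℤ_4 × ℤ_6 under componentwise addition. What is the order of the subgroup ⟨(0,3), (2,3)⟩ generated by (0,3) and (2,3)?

|⟨(0,3)⟩| = 2 and |⟨(2,3)⟩| = 2, so |H| is a multiple of lcm(2, 2) = 2 and divides |G| = 24.
Closing under the operation: H = {(0,0), (0,3), (2,0), (2,3)}, so |H| = 4.

4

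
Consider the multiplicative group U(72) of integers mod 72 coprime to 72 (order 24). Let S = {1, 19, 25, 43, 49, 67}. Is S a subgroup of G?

Yes

|S| = 6 divides |G| = 24, consistent with Lagrange.
S contains the identity, every element's inverse is in S, and S is closed under ·: it is a subgroup.
In fact S = ⟨67⟩.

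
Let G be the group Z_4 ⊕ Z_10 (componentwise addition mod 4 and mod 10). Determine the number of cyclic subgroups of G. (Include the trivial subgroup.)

A cyclic subgroup of order d is generated by each of its φ(d) elements of order d, so the cyclic subgroups of order d number (#elements of order d)/φ(d).
Cyclic subgroups by order — order 1: 1; order 2: 3; order 4: 2; order 5: 1; order 10: 3; order 20: 2.
Total: 12.

12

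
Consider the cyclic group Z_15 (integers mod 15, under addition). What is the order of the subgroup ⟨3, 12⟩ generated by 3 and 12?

|⟨3⟩| = 5 and |⟨12⟩| = 5, so |H| is a multiple of lcm(5, 5) = 5 and divides |G| = 15.
Closing under the operation: H = {0, 3, 6, 9, 12}, so |H| = 5.

5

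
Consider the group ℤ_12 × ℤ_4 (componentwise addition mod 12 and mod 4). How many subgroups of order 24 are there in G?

|G| = 48 and 24 | 48, so subgroups of order 24 are possible by Lagrange.
The subgroups of order 24 are: {(0,0), (0,1), (0,2), (0,3), (2,0), (2,1), (2,2), (2,3), (4,0), (4,1), (4,2), (4,3), (6,0), (6,1), (6,2), (6,3), (8,0), (8,1), (8,2), (8,3), (10,0), (10,1), (10,2), (10,3)}; {(0,0), (0,2), (1,0), (1,2), (2,0), (2,2), (3,0), (3,2), (4,0), (4,2), (5,0), (5,2), (6,0), (6,2), (7,0), (7,2), (8,0), (8,2), (9,0), (9,2), (10,0), (10,2), (11,0), (11,2)}; {(0,0), (0,2), (1,1), (1,3), (2,0), (2,2), (3,1), (3,3), (4,0), (4,2), (5,1), (5,3), (6,0), (6,2), (7,1), (7,3), (8,0), (8,2), (9,1), (9,3), (10,0), (10,2), (11,1), (11,3)}.
So G has 3 subgroups of order 24.

3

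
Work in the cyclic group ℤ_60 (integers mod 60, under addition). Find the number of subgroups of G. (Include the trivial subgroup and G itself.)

12

A cyclic group of order 60 has exactly one subgroup for each divisor of 60.
Divisors of 60: 1, 2, 3, 4, 5, 6, 10, 12, 15, 20, 30, 60.
So ℤ_60 has 12 subgroups.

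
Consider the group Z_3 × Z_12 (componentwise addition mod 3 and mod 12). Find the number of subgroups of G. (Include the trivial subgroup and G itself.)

|G| = 36, so by Lagrange every subgroup order divides 36. Divisors: 1, 2, 3, 4, 6, 9, 12, 18, 36.
Subgroups by order — order 1: 1; order 2: 1; order 3: 4; order 4: 1; order 6: 4; order 9: 1; order 12: 4; order 18: 1; order 36: 1.
Total: 1 + 1 + 4 + 1 + 4 + 1 + 4 + 1 + 1 = 18.

18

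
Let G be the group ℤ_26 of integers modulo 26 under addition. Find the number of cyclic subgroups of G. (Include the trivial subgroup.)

4

A cyclic subgroup of order d is generated by each of its φ(d) elements of order d, so the cyclic subgroups of order d number (#elements of order d)/φ(d).
Cyclic subgroups by order — order 1: 1; order 2: 1; order 13: 1; order 26: 1.
Total: 4.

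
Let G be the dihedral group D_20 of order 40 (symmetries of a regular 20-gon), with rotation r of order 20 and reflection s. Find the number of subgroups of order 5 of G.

1

|G| = 40 and 5 | 40, so subgroups of order 5 are possible by Lagrange.
The subgroups of order 5 are: {e, r^4, r^8, r^12, r^16}.
So G has 1 subgroup of order 5.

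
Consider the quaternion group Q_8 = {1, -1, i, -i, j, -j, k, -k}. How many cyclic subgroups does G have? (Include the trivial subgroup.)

5

A cyclic subgroup of order d is generated by each of its φ(d) elements of order d, so the cyclic subgroups of order d number (#elements of order d)/φ(d).
Cyclic subgroups by order — order 1: 1; order 2: 1; order 4: 3.
Total: 5.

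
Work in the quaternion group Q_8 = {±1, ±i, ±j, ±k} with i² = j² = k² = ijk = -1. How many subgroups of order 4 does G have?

3

|G| = 8 and 4 | 8, so subgroups of order 4 are possible by Lagrange.
The subgroups of order 4 are: {1, -1, i, -i}; {1, -1, j, -j}; {1, -1, k, -k}.
So G has 3 subgroups of order 4.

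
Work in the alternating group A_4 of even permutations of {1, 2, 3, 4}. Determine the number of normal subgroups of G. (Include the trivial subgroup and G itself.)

3

G has 10 subgroups. Checking conjugation-invariance by order — order 1: 1/1 normal; order 2: 0/3 normal; order 3: 0/4 normal; order 4: 1/1 normal; order 12: 1/1 normal.
Total normal subgroups: 3.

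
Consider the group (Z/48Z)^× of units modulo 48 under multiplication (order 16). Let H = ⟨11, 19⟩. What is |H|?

|⟨11⟩| = 4 and |⟨19⟩| = 4, so |H| is a multiple of lcm(4, 4) = 4 and divides |G| = 16.
Closing under the operation: H = {1, 11, 17, 19, 25, 35, 41, 43}, so |H| = 8.

8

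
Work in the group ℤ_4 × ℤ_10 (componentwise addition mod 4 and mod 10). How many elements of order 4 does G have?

An element (a,b) has order lcm(ord(a), ord(b)); count pairs with lcm equal to 4.
Enumerating gives 4 such elements.

4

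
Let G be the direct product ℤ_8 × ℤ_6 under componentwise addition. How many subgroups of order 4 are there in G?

3

|G| = 48 and 4 | 48, so subgroups of order 4 are possible by Lagrange.
The subgroups of order 4 are: {(0,0), (0,3), (4,0), (4,3)}; {(0,0), (2,0), (4,0), (6,0)}; {(0,0), (2,3), (4,0), (6,3)}.
So G has 3 subgroups of order 4.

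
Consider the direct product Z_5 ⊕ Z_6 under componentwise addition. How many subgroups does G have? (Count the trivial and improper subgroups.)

|G| = 30, so by Lagrange every subgroup order divides 30. Divisors: 1, 2, 3, 5, 6, 10, 15, 30.
Subgroups by order — order 1: 1; order 2: 1; order 3: 1; order 5: 1; order 6: 1; order 10: 1; order 15: 1; order 30: 1.
Total: 1 + 1 + 1 + 1 + 1 + 1 + 1 + 1 = 8.

8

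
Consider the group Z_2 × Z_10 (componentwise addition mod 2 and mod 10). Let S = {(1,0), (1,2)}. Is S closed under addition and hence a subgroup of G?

No

The identity (0,0) ∉ S, so S is not a subgroup.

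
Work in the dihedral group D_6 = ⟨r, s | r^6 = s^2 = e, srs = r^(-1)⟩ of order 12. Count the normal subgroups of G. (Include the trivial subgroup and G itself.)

7

G has 16 subgroups. Checking conjugation-invariance by order — order 1: 1/1 normal; order 2: 1/7 normal; order 3: 1/1 normal; order 4: 0/3 normal; order 6: 3/3 normal; order 12: 1/1 normal.
Total normal subgroups: 7.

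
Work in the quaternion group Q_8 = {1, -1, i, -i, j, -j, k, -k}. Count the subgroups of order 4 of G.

|G| = 8 and 4 | 8, so subgroups of order 4 are possible by Lagrange.
The subgroups of order 4 are: {1, -1, i, -i}; {1, -1, j, -j}; {1, -1, k, -k}.
So G has 3 subgroups of order 4.

3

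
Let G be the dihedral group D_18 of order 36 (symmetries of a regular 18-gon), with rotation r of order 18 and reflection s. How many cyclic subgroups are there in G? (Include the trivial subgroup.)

24

A cyclic subgroup of order d is generated by each of its φ(d) elements of order d, so the cyclic subgroups of order d number (#elements of order d)/φ(d).
Cyclic subgroups by order — order 1: 1; order 2: 19; order 3: 1; order 6: 1; order 9: 1; order 18: 1.
Total: 24.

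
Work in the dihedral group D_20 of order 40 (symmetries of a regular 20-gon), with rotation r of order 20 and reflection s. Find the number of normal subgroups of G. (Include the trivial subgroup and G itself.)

9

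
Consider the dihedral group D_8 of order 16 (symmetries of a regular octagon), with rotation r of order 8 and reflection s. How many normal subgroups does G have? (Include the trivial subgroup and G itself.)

G has 19 subgroups. Checking conjugation-invariance by order — order 1: 1/1 normal; order 2: 1/9 normal; order 4: 1/5 normal; order 8: 3/3 normal; order 16: 1/1 normal.
Total normal subgroups: 7.

7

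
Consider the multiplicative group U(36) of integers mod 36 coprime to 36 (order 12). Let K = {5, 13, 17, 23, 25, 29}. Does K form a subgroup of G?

No

The identity 1 ∉ K, so K is not a subgroup.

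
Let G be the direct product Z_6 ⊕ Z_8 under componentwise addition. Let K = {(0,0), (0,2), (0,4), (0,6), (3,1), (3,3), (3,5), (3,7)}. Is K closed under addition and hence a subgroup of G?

Yes

|K| = 8 divides |G| = 48, consistent with Lagrange.
K contains the identity, every element's inverse is in K, and K is closed under +: it is a subgroup.
In fact K = ⟨(3,1)⟩.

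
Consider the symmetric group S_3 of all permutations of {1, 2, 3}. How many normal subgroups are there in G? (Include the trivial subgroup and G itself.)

3

G has 6 subgroups. Checking conjugation-invariance by order — order 1: 1/1 normal; order 2: 0/3 normal; order 3: 1/1 normal; order 6: 1/1 normal.
Total normal subgroups: 3.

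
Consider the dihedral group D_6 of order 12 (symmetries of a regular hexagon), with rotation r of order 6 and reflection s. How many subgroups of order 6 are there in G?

|G| = 12 and 6 | 12, so subgroups of order 6 are possible by Lagrange.
The subgroups of order 6 are: {e, r, r^2, r^3, r^4, r^5}; {e, r^2, r^4, s, r^2s, r^4s}; {e, r^2, r^4, rs, r^3s, r^5s}.
So G has 3 subgroups of order 6.

3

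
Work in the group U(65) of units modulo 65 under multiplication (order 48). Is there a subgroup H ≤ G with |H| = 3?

3 | 48. A subgroup of order 3 is {1, 16, 61}.

Yes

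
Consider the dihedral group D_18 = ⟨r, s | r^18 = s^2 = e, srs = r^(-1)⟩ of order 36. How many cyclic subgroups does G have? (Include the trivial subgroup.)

Group the elements of G by the cyclic subgroup they generate; each cyclic subgroup of order d accounts for φ(d) elements.
Cyclic subgroups by order — order 1: 1; order 2: 19; order 3: 1; order 6: 1; order 9: 1; order 18: 1.
Total: 24.

24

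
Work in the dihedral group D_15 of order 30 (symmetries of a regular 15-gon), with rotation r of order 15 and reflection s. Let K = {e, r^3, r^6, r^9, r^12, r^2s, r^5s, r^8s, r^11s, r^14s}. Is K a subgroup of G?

Yes

|K| = 10 divides |G| = 30, consistent with Lagrange.
K contains the identity, every element's inverse is in K, and K is closed under ·: it is a subgroup.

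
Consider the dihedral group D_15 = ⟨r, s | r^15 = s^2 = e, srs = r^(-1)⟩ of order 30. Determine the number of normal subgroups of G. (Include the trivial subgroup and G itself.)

G has 28 subgroups. Checking conjugation-invariance by order — order 1: 1/1 normal; order 2: 0/15 normal; order 3: 1/1 normal; order 5: 1/1 normal; order 6: 0/5 normal; order 10: 0/3 normal; order 15: 1/1 normal; order 30: 1/1 normal.
Total normal subgroups: 5.

5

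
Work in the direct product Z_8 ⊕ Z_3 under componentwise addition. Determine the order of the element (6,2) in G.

The order of (6,2) in Z_8 × Z_3 is lcm(ord(6) in Z_8, ord(2) in Z_3).
ord(6) = 4 and ord(2) = 3, so |⟨(6,2)⟩| = lcm(4, 3) = 12.

12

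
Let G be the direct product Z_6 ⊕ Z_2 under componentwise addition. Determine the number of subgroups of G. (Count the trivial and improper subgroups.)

10

|G| = 12, so by Lagrange every subgroup order divides 12. Divisors: 1, 2, 3, 4, 6, 12.
Subgroups by order — order 1: 1; order 2: 3; order 3: 1; order 4: 1; order 6: 3; order 12: 1.
Total: 1 + 3 + 1 + 1 + 3 + 1 = 10.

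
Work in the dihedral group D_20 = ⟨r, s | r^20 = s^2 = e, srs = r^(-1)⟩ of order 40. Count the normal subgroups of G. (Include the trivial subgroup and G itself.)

G has 48 subgroups. Checking conjugation-invariance by order — order 1: 1/1 normal; order 2: 1/21 normal; order 4: 1/11 normal; order 5: 1/1 normal; order 8: 0/5 normal; order 10: 1/5 normal; order 20: 3/3 normal; order 40: 1/1 normal.
Total normal subgroups: 9.

9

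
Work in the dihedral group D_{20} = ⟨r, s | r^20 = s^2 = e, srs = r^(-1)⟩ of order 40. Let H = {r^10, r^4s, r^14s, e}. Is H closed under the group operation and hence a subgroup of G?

|H| = 4 divides |G| = 40, consistent with Lagrange.
H contains the identity, every element's inverse is in H, and H is closed under ·: it is a subgroup.

Yes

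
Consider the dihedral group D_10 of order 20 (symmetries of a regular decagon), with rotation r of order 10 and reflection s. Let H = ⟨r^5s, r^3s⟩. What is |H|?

10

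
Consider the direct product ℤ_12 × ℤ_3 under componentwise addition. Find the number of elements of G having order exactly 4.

2

An element (a,b) has order lcm(ord(a), ord(b)); count pairs with lcm equal to 4.
Enumerating gives 2 such elements.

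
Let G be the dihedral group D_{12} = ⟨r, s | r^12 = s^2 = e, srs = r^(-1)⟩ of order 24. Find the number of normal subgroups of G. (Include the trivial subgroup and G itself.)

9

G has 34 subgroups. Checking conjugation-invariance by order — order 1: 1/1 normal; order 2: 1/13 normal; order 3: 1/1 normal; order 4: 1/7 normal; order 6: 1/5 normal; order 8: 0/3 normal; order 12: 3/3 normal; order 24: 1/1 normal.
Total normal subgroups: 9.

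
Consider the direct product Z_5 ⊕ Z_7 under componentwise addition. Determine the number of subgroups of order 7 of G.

|G| = 35 and 7 | 35, so subgroups of order 7 are possible by Lagrange.
The subgroups of order 7 are: {(0,0), (0,1), (0,2), (0,3), (0,4), (0,5), (0,6)}.
So G has 1 subgroup of order 7.

1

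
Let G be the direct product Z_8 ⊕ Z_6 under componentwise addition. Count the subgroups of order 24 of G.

|G| = 48 and 24 | 48, so subgroups of order 24 are possible by Lagrange.
The subgroups of order 24 are: {(0,0), (0,1), (0,2), (0,3), (0,4), (0,5), (2,0), (2,1), (2,2), (2,3), (2,4), (2,5), (4,0), (4,1), (4,2), (4,3), (4,4), (4,5), (6,0), (6,1), (6,2), (6,3), (6,4), (6,5)}; {(0,0), (0,2), (0,4), (1,0), (1,2), (1,4), (2,0), (2,2), (2,4), (3,0), (3,2), (3,4), (4,0), (4,2), (4,4), (5,0), (5,2), (5,4), (6,0), (6,2), (6,4), (7,0), (7,2), (7,4)}; {(0,0), (0,2), (0,4), (1,1), (1,3), (1,5), (2,0), (2,2), (2,4), (3,1), (3,3), (3,5), (4,0), (4,2), (4,4), (5,1), (5,3), (5,5), (6,0), (6,2), (6,4), (7,1), (7,3), (7,5)}.
So G has 3 subgroups of order 24.

3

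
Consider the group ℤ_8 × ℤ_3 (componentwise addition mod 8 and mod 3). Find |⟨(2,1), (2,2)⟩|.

|⟨(2,1)⟩| = 12 and |⟨(2,2)⟩| = 12, so |H| is a multiple of lcm(12, 12) = 12 and divides |G| = 24.
Closing under the operation: H = {(0,0), (0,1), (0,2), (2,0), (2,1), (2,2), (4,0), (4,1), (4,2), (6,0), (6,1), (6,2)}, so |H| = 12.

12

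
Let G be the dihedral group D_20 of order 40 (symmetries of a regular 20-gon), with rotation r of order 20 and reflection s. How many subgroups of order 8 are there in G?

|G| = 40 and 8 | 40, so subgroups of order 8 are possible by Lagrange.
The subgroups of order 8 are: {e, r^5, r^10, r^15, s, r^5s, r^10s, r^15s}; {e, r^5, r^10, r^15, rs, r^6s, r^11s, r^16s}; {e, r^5, r^10, r^15, r^2s, r^7s, r^12s, r^17s}; {e, r^5, r^10, r^15, r^3s, r^8s, r^13s, r^18s}; … (5 in all).
So G has 5 subgroups of order 8.

5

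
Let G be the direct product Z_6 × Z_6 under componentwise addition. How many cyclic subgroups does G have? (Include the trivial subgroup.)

Group the elements of G by the cyclic subgroup they generate; each cyclic subgroup of order d accounts for φ(d) elements.
Cyclic subgroups by order — order 1: 1; order 2: 3; order 3: 4; order 6: 12.
Total: 20.

20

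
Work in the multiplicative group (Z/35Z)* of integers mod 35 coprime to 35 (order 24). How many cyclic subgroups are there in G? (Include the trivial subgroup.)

Group the elements of G by the cyclic subgroup they generate; each cyclic subgroup of order d accounts for φ(d) elements.
Cyclic subgroups by order — order 1: 1; order 2: 3; order 3: 1; order 4: 2; order 6: 3; order 12: 2.
Total: 12.

12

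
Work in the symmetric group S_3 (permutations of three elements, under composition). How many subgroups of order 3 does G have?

1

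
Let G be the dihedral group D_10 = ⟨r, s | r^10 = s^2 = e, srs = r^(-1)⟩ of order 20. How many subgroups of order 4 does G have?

5

|G| = 20 and 4 | 20, so subgroups of order 4 are possible by Lagrange.
The subgroups of order 4 are: {e, r^5, r^2s, r^7s}; {e, r^5, r^3s, r^8s}; {e, r^5, r^4s, r^9s}; {e, r^5, s, r^5s}; … (5 in all).
So G has 5 subgroups of order 4.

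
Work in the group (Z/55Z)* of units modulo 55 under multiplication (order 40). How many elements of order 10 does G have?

12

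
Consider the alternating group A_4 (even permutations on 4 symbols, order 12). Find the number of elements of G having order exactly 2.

The elements of order 2 are: (1 2)(3 4), (1 3)(2 4), (1 4)(2 3).
That's 3.

3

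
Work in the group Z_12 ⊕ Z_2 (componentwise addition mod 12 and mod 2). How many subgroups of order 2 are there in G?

3

|G| = 24 and 2 | 24, so subgroups of order 2 are possible by Lagrange.
The subgroups of order 2 are: {(0,0), (0,1)}; {(0,0), (6,0)}; {(0,0), (6,1)}.
So G has 3 subgroups of order 2.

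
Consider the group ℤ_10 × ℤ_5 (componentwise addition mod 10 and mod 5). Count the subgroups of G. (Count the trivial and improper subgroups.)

16

|G| = 50, so by Lagrange every subgroup order divides 50. Divisors: 1, 2, 5, 10, 25, 50.
Subgroups by order — order 1: 1; order 2: 1; order 5: 6; order 10: 6; order 25: 1; order 50: 1.
Total: 1 + 1 + 6 + 6 + 1 + 1 = 16.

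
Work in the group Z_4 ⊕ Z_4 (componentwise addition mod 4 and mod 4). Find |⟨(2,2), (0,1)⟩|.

|⟨(2,2)⟩| = 2 and |⟨(0,1)⟩| = 4, so |H| is a multiple of lcm(2, 4) = 4 and divides |G| = 16.
Closing under the operation: H = {(0,0), (0,1), (0,2), (0,3), (2,0), (2,1), (2,2), (2,3)}, so |H| = 8.

8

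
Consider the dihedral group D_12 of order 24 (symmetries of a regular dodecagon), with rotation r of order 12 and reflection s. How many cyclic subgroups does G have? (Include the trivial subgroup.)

18

Group the elements of G by the cyclic subgroup they generate; each cyclic subgroup of order d accounts for φ(d) elements.
Cyclic subgroups by order — order 1: 1; order 2: 13; order 3: 1; order 4: 1; order 6: 1; order 12: 1.
Total: 18.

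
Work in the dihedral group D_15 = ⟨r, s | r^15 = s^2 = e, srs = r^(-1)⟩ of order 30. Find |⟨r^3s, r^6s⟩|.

10

|⟨r^3s⟩| = 2 and |⟨r^6s⟩| = 2, so |H| is a multiple of lcm(2, 2) = 2 and divides |G| = 30.
Closing under the operation: H = {e, r^3, r^6, r^9, r^12, s, r^3s, r^6s, r^9s, r^12s}, so |H| = 10.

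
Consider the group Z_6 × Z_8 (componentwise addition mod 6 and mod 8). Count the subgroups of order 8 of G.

3

|G| = 48 and 8 | 48, so subgroups of order 8 are possible by Lagrange.
The subgroups of order 8 are: {(0,0), (0,1), (0,2), (0,3), (0,4), (0,5), (0,6), (0,7)}; {(0,0), (0,2), (0,4), (0,6), (3,0), (3,2), (3,4), (3,6)}; {(0,0), (0,2), (0,4), (0,6), (3,1), (3,3), (3,5), (3,7)}.
So G has 3 subgroups of order 8.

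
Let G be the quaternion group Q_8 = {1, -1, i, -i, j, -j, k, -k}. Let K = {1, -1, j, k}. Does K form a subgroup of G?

No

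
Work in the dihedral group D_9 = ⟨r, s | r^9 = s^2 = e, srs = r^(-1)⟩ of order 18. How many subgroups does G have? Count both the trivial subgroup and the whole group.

16

|G| = 18, so by Lagrange every subgroup order divides 18. Divisors: 1, 2, 3, 6, 9, 18.
Subgroups by order — order 1: 1; order 2: 9; order 3: 1; order 6: 3; order 9: 1; order 18: 1.
Total: 1 + 9 + 1 + 3 + 1 + 1 = 16.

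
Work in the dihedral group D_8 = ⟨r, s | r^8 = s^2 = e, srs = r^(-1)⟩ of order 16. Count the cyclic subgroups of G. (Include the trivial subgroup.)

12

Each element a generates a cyclic subgroup ⟨a⟩; distinct elements may generate the same one (a cyclic group of order d has φ(d) generators).
Cyclic subgroups by order — order 1: 1; order 2: 9; order 4: 1; order 8: 1.
Total: 12.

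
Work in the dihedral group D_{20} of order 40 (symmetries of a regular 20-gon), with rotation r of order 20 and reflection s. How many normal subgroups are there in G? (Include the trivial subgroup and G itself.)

9

G has 48 subgroups. Checking conjugation-invariance by order — order 1: 1/1 normal; order 2: 1/21 normal; order 4: 1/11 normal; order 5: 1/1 normal; order 8: 0/5 normal; order 10: 1/5 normal; order 20: 3/3 normal; order 40: 1/1 normal.
Total normal subgroups: 9.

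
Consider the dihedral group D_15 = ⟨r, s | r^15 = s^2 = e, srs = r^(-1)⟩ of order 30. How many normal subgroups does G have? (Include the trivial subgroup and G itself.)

G has 28 subgroups. Checking conjugation-invariance by order — order 1: 1/1 normal; order 2: 0/15 normal; order 3: 1/1 normal; order 5: 1/1 normal; order 6: 0/5 normal; order 10: 0/3 normal; order 15: 1/1 normal; order 30: 1/1 normal.
Total normal subgroups: 5.

5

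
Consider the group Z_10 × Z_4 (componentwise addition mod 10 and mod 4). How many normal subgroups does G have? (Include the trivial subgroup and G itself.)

16

G is abelian, so every subgroup is normal.
G has 16 subgroups in total, hence 16 normal subgroups.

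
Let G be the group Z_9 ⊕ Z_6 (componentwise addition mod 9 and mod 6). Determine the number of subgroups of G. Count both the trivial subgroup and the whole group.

|G| = 54, so by Lagrange every subgroup order divides 54. Divisors: 1, 2, 3, 6, 9, 18, 27, 54.
Subgroups by order — order 1: 1; order 2: 1; order 3: 4; order 6: 4; order 9: 4; order 18: 4; order 27: 1; order 54: 1.
Total: 1 + 1 + 4 + 4 + 4 + 4 + 1 + 1 = 20.

20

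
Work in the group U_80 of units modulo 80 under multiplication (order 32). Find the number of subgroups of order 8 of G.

|G| = 32 and 8 | 32, so subgroups of order 8 are possible by Lagrange.
The subgroups of order 8 are: {1, 9, 11, 19, 41, 49, 51, 59}; {1, 11, 21, 31, 41, 51, 61, 71}; {1, 11, 29, 39, 41, 51, 69, 79}; {1, 3, 9, 13, 27, 31, 37, 39}; … (19 in all).
So G has 19 subgroups of order 8.

19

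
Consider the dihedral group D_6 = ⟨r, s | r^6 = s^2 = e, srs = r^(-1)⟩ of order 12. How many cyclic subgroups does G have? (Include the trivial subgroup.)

10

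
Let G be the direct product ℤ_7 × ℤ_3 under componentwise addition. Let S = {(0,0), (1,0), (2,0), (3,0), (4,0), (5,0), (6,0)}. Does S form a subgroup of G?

|S| = 7 divides |G| = 21, consistent with Lagrange.
S contains the identity, every element's inverse is in S, and S is closed under +: it is a subgroup.
In fact S = ⟨(4,0)⟩.

Yes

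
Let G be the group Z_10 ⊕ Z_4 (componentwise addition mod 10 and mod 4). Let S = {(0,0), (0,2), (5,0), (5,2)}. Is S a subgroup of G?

Yes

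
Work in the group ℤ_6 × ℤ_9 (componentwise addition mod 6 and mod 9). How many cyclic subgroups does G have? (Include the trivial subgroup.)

Each element a generates a cyclic subgroup ⟨a⟩; distinct elements may generate the same one (a cyclic group of order d has φ(d) generators).
Cyclic subgroups by order — order 1: 1; order 2: 1; order 3: 4; order 6: 4; order 9: 3; order 18: 3.
Total: 16.

16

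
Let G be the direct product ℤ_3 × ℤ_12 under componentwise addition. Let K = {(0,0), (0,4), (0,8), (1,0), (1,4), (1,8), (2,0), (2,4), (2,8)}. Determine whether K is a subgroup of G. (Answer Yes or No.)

Yes

|K| = 9 divides |G| = 36, consistent with Lagrange.
K contains the identity, every element's inverse is in K, and K is closed under +: it is a subgroup.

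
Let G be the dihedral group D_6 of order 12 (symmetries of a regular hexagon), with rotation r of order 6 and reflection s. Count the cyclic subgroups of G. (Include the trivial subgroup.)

A cyclic subgroup of order d is generated by each of its φ(d) elements of order d, so the cyclic subgroups of order d number (#elements of order d)/φ(d).
Cyclic subgroups by order — order 1: 1; order 2: 7; order 3: 1; order 6: 1.
Total: 10.

10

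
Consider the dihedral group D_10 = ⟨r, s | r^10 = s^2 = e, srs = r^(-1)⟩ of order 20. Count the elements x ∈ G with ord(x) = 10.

The elements of order 10 are: r, r^3, r^7, r^9.
That's 4.

4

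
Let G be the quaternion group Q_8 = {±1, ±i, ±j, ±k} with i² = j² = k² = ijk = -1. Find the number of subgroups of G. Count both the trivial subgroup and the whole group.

|G| = 8, so by Lagrange every subgroup order divides 8. Divisors: 1, 2, 4, 8.
Subgroups by order — order 1: 1; order 2: 1; order 4: 3; order 8: 1.
Total: 1 + 1 + 3 + 1 = 6.

6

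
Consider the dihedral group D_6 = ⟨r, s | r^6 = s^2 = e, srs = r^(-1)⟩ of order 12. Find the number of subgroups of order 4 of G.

3

|G| = 12 and 4 | 12, so subgroups of order 4 are possible by Lagrange.
The subgroups of order 4 are: {e, r^3, r^2s, r^5s}; {e, r^3, s, r^3s}; {e, r^3, rs, r^4s}.
So G has 3 subgroups of order 4.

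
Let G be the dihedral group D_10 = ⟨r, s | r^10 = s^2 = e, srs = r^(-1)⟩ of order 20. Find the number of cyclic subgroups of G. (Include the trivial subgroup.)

14

Each element a generates a cyclic subgroup ⟨a⟩; distinct elements may generate the same one (a cyclic group of order d has φ(d) generators).
Cyclic subgroups by order — order 1: 1; order 2: 11; order 5: 1; order 10: 1.
Total: 14.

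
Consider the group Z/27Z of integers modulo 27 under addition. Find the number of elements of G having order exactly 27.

In a cyclic group of order 27, the number of elements of order d (for d | 27) is φ(d).
φ(27) = 18.

18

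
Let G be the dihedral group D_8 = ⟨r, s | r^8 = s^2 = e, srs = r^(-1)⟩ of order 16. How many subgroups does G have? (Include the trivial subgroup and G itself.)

19

|G| = 16, so by Lagrange every subgroup order divides 16. Divisors: 1, 2, 4, 8, 16.
Subgroups by order — order 1: 1; order 2: 9; order 4: 5; order 8: 3; order 16: 1.
Total: 1 + 9 + 5 + 3 + 1 = 19.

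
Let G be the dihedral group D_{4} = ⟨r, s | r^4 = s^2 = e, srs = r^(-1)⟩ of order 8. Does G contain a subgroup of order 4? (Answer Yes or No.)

Yes

4 | 8. A subgroup of order 4 is {e, r, r^2, r^3}.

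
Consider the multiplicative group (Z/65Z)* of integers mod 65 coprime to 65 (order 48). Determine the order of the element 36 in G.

6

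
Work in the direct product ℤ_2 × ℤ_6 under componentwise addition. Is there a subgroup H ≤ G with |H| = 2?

Yes

2 | 12. A subgroup of order 2 is {(0,0), (0,3)}.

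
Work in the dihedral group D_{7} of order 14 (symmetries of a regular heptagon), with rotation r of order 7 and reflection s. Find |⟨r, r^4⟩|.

7

|⟨r⟩| = 7 and |⟨r^4⟩| = 7, so |H| is a multiple of lcm(7, 7) = 7 and divides |G| = 14.
Closing under the operation: H = {e, r, r^2, r^3, r^4, r^5, r^6}, so |H| = 7.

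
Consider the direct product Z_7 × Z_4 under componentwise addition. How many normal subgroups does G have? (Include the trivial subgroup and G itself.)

G is abelian, so every subgroup is normal.
G has 6 subgroups in total, hence 6 normal subgroups.

6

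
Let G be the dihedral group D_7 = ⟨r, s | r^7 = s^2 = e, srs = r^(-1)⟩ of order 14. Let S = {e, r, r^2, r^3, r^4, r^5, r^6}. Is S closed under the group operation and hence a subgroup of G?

Yes

|S| = 7 divides |G| = 14, consistent with Lagrange.
S contains the identity, every element's inverse is in S, and S is closed under ·: it is a subgroup.
In fact S = ⟨r^4⟩.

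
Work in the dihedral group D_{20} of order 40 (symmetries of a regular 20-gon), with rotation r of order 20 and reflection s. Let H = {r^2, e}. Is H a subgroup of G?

No

r^2 ∈ H but its inverse r^18 ∉ H, so H is not a subgroup.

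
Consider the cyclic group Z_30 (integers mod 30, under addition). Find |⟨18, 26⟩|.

|⟨18⟩| = 5 and |⟨26⟩| = 15, so |H| is a multiple of lcm(5, 15) = 15 and divides |G| = 30.
Closing under the operation: H = {0, 2, 4, 6, 8, 10, 12, 14, 16, 18, 20, 22, 24, 26, 28}, so |H| = 15.

15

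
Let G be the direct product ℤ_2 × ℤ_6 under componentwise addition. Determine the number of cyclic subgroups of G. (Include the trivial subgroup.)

Each element a generates a cyclic subgroup ⟨a⟩; distinct elements may generate the same one (a cyclic group of order d has φ(d) generators).
Cyclic subgroups by order — order 1: 1; order 2: 3; order 3: 1; order 6: 3.
Total: 8.

8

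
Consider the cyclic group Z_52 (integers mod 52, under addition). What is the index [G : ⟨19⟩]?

1

|⟨19⟩| = 52 and |G| = 52.
By Lagrange, [G : H] = |G|/|H| = 52/52 = 1.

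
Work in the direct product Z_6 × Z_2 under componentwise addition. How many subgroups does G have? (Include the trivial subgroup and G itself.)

10

|G| = 12, so by Lagrange every subgroup order divides 12. Divisors: 1, 2, 3, 4, 6, 12.
Subgroups by order — order 1: 1; order 2: 3; order 3: 1; order 4: 1; order 6: 3; order 12: 1.
Total: 1 + 3 + 1 + 1 + 3 + 1 = 10.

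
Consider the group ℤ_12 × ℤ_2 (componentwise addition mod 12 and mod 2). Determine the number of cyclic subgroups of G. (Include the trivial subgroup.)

12

A cyclic subgroup of order d is generated by each of its φ(d) elements of order d, so the cyclic subgroups of order d number (#elements of order d)/φ(d).
Cyclic subgroups by order — order 1: 1; order 2: 3; order 3: 1; order 4: 2; order 6: 3; order 12: 2.
Total: 12.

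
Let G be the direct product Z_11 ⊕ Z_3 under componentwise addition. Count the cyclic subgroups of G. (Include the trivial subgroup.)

A cyclic subgroup of order d is generated by each of its φ(d) elements of order d, so the cyclic subgroups of order d number (#elements of order d)/φ(d).
Cyclic subgroups by order — order 1: 1; order 3: 1; order 11: 1; order 33: 1.
Total: 4.

4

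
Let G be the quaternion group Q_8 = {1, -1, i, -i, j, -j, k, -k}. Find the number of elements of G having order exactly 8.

0

No element of G has order 8 (even though 8 | 8).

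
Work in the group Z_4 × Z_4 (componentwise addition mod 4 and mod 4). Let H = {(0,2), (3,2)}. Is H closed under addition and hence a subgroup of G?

No

The identity (0,0) ∉ H, so H is not a subgroup.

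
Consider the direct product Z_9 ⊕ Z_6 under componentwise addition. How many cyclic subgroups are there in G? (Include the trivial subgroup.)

A cyclic subgroup of order d is generated by each of its φ(d) elements of order d, so the cyclic subgroups of order d number (#elements of order d)/φ(d).
Cyclic subgroups by order — order 1: 1; order 2: 1; order 3: 4; order 6: 4; order 9: 3; order 18: 3.
Total: 16.

16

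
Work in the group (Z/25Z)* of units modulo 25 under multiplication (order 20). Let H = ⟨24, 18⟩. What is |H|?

4

|⟨24⟩| = 2 and |⟨18⟩| = 4, so |H| is a multiple of lcm(2, 4) = 4 and divides |G| = 20.
Closing under the operation: H = {1, 7, 18, 24}, so |H| = 4.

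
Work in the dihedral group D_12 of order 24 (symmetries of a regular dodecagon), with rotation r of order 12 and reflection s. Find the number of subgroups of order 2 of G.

13

|G| = 24 and 2 | 24, so subgroups of order 2 are possible by Lagrange.
The subgroups of order 2 are: {e, r^10s}; {e, r^11s}; {e, r^2s}; {e, r^3s}; … (13 in all).
So G has 13 subgroups of order 2.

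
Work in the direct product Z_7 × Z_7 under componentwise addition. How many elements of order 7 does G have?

An element (a,b) has order lcm(ord(a), ord(b)); count pairs with lcm equal to 7.
Enumerating gives 48 such elements.

48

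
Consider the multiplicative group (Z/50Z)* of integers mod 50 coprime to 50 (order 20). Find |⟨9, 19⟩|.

10

|⟨9⟩| = 10 and |⟨19⟩| = 10, so |H| is a multiple of lcm(10, 10) = 10 and divides |G| = 20.
Closing under the operation: H = {1, 9, 11, 19, 21, 29, 31, 39, 41, 49}, so |H| = 10.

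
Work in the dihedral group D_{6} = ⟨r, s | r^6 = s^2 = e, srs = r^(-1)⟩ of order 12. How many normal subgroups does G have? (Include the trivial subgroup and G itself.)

G has 16 subgroups. Checking conjugation-invariance by order — order 1: 1/1 normal; order 2: 1/7 normal; order 3: 1/1 normal; order 4: 0/3 normal; order 6: 3/3 normal; order 12: 1/1 normal.
Total normal subgroups: 7.

7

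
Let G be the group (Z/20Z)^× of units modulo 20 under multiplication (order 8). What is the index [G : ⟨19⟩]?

|⟨19⟩| = 2 and |G| = 8.
By Lagrange, [G : H] = |G|/|H| = 8/2 = 4.

4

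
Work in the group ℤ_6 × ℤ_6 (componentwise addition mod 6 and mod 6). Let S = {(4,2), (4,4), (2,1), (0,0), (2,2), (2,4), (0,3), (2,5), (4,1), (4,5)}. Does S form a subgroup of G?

|S| = 10 does not divide |G| = 36, so by Lagrange S is not a subgroup.

No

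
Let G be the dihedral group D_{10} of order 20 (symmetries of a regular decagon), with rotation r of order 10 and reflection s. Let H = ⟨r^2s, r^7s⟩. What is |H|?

4

|⟨r^2s⟩| = 2 and |⟨r^7s⟩| = 2, so |H| is a multiple of lcm(2, 2) = 2 and divides |G| = 20.
Closing under the operation: H = {e, r^5, r^2s, r^7s}, so |H| = 4.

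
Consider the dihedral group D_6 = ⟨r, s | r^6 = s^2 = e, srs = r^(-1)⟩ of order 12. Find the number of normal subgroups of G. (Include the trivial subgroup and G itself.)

7

G has 16 subgroups. Checking conjugation-invariance by order — order 1: 1/1 normal; order 2: 1/7 normal; order 3: 1/1 normal; order 4: 0/3 normal; order 6: 3/3 normal; order 12: 1/1 normal.
Total normal subgroups: 7.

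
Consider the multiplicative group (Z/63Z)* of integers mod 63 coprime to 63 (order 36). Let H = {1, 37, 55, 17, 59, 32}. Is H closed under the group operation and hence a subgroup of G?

No

32 ∈ H but its inverse 2 ∉ H, so H is not a subgroup.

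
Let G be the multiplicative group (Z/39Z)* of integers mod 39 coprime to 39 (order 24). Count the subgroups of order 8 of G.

1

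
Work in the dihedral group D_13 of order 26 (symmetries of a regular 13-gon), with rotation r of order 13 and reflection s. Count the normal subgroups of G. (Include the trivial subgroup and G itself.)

G has 16 subgroups. Checking conjugation-invariance by order — order 1: 1/1 normal; order 2: 0/13 normal; order 13: 1/1 normal; order 26: 1/1 normal.
Total normal subgroups: 3.

3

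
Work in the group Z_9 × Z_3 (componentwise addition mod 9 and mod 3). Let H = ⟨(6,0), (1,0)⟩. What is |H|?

9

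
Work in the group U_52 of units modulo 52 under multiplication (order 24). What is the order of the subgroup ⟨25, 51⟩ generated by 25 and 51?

|⟨25⟩| = 2 and |⟨51⟩| = 2, so |H| is a multiple of lcm(2, 2) = 2 and divides |G| = 24.
Closing under the operation: H = {1, 25, 27, 51}, so |H| = 4.

4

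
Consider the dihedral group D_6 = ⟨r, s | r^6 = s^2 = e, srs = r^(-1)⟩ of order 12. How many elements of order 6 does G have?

The elements of order 6 are: r, r^5.
That's 2.

2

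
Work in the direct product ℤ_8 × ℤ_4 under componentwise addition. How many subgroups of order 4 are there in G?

7

|G| = 32 and 4 | 32, so subgroups of order 4 are possible by Lagrange.
The subgroups of order 4 are: {(0,0), (0,1), (0,2), (0,3)}; {(0,0), (0,2), (4,0), (4,2)}; {(0,0), (0,2), (4,1), (4,3)}; {(0,0), (2,0), (4,0), (6,0)}; … (7 in all).
So G has 7 subgroups of order 4.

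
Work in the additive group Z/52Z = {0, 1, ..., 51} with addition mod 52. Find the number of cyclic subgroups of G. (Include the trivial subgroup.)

Group the elements of G by the cyclic subgroup they generate; each cyclic subgroup of order d accounts for φ(d) elements.
Cyclic subgroups by order — order 1: 1; order 2: 1; order 4: 1; order 13: 1; order 26: 1; order 52: 1.
Total: 6.

6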